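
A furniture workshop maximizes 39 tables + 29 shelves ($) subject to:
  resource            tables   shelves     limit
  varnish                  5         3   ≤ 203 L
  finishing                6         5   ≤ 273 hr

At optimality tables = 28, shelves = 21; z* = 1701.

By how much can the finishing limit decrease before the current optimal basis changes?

29.4

Binding constraints: varnish, finishing. The basis is B = [[5,3],[6,5]] with det 7.
Per unit decrease in finishing, x* moves by d = (0.4286, -0.7143).
The basis stays optimal until shelves reaches 0; allowable decrease = 29.4 hr.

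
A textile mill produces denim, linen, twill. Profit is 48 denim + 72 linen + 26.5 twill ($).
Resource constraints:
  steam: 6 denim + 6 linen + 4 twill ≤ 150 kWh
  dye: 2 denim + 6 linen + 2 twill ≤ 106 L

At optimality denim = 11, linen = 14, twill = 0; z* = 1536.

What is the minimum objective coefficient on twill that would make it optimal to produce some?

Check each constraint at x*: steam 150/150 (tight); dye 106/106 (tight).
The binding rows give the dual system: 6·y_steam + 2·y_dye = 48 and 6·y_steam + 6·y_dye = 72.
→ y_steam = 6 and y_dye = 6.
twill enters the basis when its profit ≥ yᵀa₃ = 6·4 + 6·2 = 36.

36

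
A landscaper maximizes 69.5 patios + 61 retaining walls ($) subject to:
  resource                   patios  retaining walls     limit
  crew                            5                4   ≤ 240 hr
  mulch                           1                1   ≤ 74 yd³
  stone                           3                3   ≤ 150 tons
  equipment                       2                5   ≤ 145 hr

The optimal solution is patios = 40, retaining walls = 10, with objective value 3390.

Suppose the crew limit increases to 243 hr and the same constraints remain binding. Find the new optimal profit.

Binding: crew and stone. Non-binding: mulch (24 unused), equipment (15 unused).
Slack constraints have shadow price 0 (complementary slackness).
From A_Bᵀ y = c: 5·y_crew + 3·y_stone = 69.5; 4·y_crew + 3·y_stone = 61.
This yields shadow prices y_crew = 8.5, y_stone = 9.
Δz = y_crew·Δb = 8.5 × (3) = 25.5, so new z* = 3390 + 25.5 = 3415.5.

3415.5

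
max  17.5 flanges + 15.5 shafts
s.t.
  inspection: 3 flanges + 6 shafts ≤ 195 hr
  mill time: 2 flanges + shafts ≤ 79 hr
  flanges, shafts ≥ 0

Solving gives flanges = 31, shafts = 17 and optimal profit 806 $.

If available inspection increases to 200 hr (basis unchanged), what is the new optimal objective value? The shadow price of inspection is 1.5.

Δb = 5, so new z* = 806 + (1.5)·(5) = 806 + 7.5 = 813.5.

813.5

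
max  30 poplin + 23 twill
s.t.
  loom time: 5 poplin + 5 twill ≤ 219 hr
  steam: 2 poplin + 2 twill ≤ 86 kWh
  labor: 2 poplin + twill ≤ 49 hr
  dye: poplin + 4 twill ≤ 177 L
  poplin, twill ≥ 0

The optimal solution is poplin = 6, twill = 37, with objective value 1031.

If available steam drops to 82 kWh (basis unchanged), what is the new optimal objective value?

Check each constraint at x*: loom time 215/219 (slack 4); steam 86/86 (tight); labor 49/49 (tight); dye 154/177 (slack 23).
By complementary slackness, y = 0 for the non-binding constraints.
From A_Bᵀ y = c: 2·y_steam + 2·y_labor = 30; 2·y_steam + 1·y_labor = 23.
→ y_steam = 8 and y_labor = 7.
Δz = y_steam·Δb = 8 × (-4) = -32, so new z* = 1031 − 32 = 999.

999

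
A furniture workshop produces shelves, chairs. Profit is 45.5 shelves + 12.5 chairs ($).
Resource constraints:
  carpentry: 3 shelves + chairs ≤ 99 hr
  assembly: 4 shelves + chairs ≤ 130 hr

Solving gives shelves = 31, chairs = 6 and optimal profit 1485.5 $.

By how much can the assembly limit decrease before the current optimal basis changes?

31

Binding constraints: carpentry, assembly. The basis is B = [[3,1],[4,1]] with det -1.
Per unit decrease in assembly, x* moves by d = (-1, 3).
The basis stays optimal until shelves reaches 0; allowable decrease = 31 hr.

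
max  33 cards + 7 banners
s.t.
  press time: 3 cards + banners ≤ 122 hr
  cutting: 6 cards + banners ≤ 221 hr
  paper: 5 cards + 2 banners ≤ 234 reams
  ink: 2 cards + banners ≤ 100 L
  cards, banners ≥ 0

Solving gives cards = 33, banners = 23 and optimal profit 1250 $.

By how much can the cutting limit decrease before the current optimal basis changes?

Binding constraints: press time, cutting. The basis is B = [[3,1],[6,1]] with det -3.
Per unit decrease in cutting, x* moves by d = (-0.3333, 1).
The basis stays optimal until ink becomes binding; allowable decrease = 33 hr.

33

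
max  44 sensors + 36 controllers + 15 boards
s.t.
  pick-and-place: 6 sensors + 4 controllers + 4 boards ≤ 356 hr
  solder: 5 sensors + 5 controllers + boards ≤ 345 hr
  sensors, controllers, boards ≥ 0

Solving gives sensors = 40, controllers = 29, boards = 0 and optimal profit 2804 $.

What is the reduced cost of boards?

-5

At the optimum: pick-and-place uses 356 of 356 (binding); solder uses 345 of 345 (binding).
The binding rows give the dual system: 6·y_pick-and-place + 5·y_solder = 44 and 4·y_pick-and-place + 5·y_solder = 36.
Solving: y_pick-and-place = 4, y_solder = 4.
Reduced cost of boards: c₃ − yᵀa₃ = 15 − (4·4 + 4·1) = 15 − 20 = -5.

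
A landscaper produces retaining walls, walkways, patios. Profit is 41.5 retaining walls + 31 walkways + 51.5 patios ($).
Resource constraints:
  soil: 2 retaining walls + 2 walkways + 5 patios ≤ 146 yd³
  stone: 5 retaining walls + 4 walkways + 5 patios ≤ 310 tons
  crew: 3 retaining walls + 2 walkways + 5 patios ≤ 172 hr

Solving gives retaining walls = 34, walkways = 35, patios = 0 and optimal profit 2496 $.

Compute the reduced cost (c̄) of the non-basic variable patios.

-1

At the optimum: soil uses 138 of 146 (slack = 8); stone uses 310 of 310 (binding); crew uses 172 of 172 (binding).
Slack constraints have shadow price 0 (complementary slackness).
From A_Bᵀ y = c: 5·y_stone + 3·y_crew = 41.5; 4·y_stone + 2·y_crew = 31.
This yields shadow prices y_stone = 5, y_crew = 5.5.
Reduced cost of patios: c₃ − yᵀa₃ = 51.5 − (5·5 + 5.5·5) = 51.5 − 52.5 = -1.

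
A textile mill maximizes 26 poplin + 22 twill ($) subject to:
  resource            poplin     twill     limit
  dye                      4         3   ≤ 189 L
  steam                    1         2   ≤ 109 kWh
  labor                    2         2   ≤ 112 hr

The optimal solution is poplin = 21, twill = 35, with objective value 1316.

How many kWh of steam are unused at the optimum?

18

steam used = 1·21 + 2·35 = 91; slack = 109 − 91 = 18.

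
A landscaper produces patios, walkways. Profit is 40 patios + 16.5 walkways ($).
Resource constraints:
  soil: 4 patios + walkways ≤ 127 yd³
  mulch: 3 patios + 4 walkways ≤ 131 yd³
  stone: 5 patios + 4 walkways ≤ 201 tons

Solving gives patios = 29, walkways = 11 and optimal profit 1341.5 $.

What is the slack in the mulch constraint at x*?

mulch used = 3·29 + 4·11 = 131; slack = 131 − 131 = 0.

0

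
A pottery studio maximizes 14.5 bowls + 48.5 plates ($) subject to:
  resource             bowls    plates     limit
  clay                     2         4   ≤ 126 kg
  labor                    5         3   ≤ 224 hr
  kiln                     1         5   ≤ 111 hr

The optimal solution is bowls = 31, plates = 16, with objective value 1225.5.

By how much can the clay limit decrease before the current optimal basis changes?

37.2

Binding constraints: clay, kiln. The basis is B = [[2,4],[1,5]] with det 6.
Per unit decrease in clay, x* moves by d = (-0.8333, 0.1667).
The basis stays optimal until bowls reaches 0; allowable decrease = 37.2 kg.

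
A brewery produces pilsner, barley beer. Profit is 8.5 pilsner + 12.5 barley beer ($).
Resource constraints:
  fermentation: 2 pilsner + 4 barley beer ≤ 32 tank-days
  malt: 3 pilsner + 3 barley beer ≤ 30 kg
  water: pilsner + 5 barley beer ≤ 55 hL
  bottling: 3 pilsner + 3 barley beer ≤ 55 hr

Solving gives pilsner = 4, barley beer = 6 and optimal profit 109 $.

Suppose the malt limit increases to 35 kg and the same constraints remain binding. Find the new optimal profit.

116.5

Binding: fermentation and malt. Non-binding: water (21 unused), bottling (25 unused).
By complementary slackness, y = 0 for the non-binding constraints.
Dual feasibility on the basic columns requires 2·y_fermentation + 3·y_malt = 8.5, 4·y_fermentation + 3·y_malt = 12.5.
This yields shadow prices y_fermentation = 2, y_malt = 1.5.
Δz = y_malt·Δb = 1.5 × (5) = 7.5, so new z* = 109 + 7.5 = 116.5.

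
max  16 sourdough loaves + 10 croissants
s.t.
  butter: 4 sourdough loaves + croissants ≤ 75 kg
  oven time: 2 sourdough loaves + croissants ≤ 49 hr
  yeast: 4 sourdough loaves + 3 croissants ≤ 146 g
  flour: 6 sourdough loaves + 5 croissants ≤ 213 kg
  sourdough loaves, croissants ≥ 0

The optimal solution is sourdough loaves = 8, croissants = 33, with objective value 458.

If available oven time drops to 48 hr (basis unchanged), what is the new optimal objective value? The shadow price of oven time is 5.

Δb = -1, so new z* = 458 + (5)·(-1) = 458 − 5 = 453.

453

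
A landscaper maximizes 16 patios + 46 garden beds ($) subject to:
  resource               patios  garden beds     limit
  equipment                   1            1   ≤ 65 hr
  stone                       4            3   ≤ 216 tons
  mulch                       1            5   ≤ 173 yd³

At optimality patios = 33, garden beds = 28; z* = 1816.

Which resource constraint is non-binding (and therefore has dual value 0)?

equipment: 61/65 (slack 4)
stone: 216/216 (binding)
mulch: 173/173 (binding)
By complementary slackness, a constraint with positive slack has shadow price 0 → equipment.

equipment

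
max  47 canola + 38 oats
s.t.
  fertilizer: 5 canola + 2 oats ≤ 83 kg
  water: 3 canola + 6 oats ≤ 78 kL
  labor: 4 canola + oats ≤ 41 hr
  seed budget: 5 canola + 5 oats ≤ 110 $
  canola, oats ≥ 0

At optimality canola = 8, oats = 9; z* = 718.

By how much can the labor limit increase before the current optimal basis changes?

Binding constraints: water, labor. The basis is B = [[3,6],[4,1]] with det -21.
Per unit increase in labor, x* moves by d = (0.2857, -0.1429).
The basis stays optimal until fertilizer becomes binding; allowable increase = 21.875 hr.

21.875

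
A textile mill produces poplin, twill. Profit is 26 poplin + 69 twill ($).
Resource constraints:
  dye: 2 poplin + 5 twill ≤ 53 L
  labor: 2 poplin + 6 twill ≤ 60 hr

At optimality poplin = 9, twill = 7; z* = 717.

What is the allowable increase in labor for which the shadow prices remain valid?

3.6

Binding constraints: dye, labor. The basis is B = [[2,5],[2,6]] with det 2.
Per unit increase in labor, x* moves by d = (-2.5, 1).
The basis stays optimal until poplin reaches 0; allowable increase = 3.6 hr.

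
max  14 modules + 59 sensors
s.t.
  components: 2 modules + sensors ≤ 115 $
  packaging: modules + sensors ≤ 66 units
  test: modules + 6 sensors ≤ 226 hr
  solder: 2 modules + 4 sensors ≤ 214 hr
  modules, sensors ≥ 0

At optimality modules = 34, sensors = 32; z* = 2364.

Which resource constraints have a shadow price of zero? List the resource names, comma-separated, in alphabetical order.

components, solder

components: 100/115 (slack 15)
packaging: 66/66 (binding)
test: 226/226 (binding)
solder: 196/214 (slack 18)
By complementary slackness, a constraint with positive slack has shadow price 0 → components, solder.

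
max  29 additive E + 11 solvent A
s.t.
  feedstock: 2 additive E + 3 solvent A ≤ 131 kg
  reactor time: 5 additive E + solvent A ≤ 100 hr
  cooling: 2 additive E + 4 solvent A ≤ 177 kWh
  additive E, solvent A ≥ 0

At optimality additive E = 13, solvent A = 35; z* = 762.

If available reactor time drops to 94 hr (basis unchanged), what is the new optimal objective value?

At the optimum: feedstock uses 131 of 131 (binding); reactor time uses 100 of 100 (binding); cooling uses 166 of 177 (slack = 11).
Slack constraints have shadow price 0 (complementary slackness).
The binding rows give the dual system: 2·y_feedstock + 5·y_reactor time = 29 and 3·y_feedstock + 1·y_reactor time = 11.
→ y_feedstock = 2 and y_reactor time = 5.
Δz = y_reactor time·Δb = 5 × (-6) = -30, so new z* = 762 − 30 = 732.

732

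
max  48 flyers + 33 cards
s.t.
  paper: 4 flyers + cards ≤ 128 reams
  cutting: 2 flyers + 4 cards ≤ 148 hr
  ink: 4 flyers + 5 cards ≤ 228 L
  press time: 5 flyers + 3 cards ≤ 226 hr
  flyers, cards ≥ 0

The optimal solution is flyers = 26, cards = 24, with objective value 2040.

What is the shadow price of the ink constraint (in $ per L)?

Check each constraint at x*: paper 128/128 (tight); cutting 148/148 (tight); ink 224/228 (slack 4); press time 202/226 (slack 24).
Since ink, press time are not tight, their duals are 0.
Dual feasibility on the basic columns requires 4·y_paper + 2·y_cutting = 48, 1·y_paper + 4·y_cutting = 33.
→ y_paper = 9 and y_cutting = 6.
Shadow price of ink = 0.

0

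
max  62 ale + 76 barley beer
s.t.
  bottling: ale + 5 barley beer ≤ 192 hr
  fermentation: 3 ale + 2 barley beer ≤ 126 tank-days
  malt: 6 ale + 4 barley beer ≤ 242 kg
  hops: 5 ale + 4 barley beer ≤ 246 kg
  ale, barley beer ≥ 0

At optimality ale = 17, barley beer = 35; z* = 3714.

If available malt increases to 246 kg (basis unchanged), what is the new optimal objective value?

Binding: bottling and malt. Non-binding: fermentation (5 unused), hops (21 unused).
Since fermentation, hops are not tight, their duals are 0.
From A_Bᵀ y = c: 1·y_bottling + 6·y_malt = 62; 5·y_bottling + 4·y_malt = 76.
Solving: y_bottling = 8, y_malt = 9.
Δz = y_malt·Δb = 9 × (4) = 36, so new z* = 3714 + 36 = 3750.

3750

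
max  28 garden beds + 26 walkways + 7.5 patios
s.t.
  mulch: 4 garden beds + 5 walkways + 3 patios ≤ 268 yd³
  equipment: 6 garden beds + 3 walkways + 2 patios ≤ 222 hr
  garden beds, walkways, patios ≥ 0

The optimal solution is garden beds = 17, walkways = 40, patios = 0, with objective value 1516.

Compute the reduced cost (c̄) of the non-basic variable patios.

Check each constraint at x*: mulch 268/268 (tight); equipment 222/222 (tight).
The binding rows give the dual system: 4·y_mulch + 6·y_equipment = 28 and 5·y_mulch + 3·y_equipment = 26.
This yields shadow prices y_mulch = 4, y_equipment = 2.
Reduced cost of patios: c₃ − yᵀa₃ = 7.5 − (4·3 + 2·2) = 7.5 − 16 = -8.5.

-8.5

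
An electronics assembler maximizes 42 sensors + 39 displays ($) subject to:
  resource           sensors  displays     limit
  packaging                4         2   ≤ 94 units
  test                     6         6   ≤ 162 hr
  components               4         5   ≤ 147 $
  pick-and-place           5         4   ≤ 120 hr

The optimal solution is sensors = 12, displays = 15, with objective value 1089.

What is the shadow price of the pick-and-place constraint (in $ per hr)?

3

Check each constraint at x*: packaging 78/94 (slack 16); test 162/162 (tight); components 123/147 (slack 24); pick-and-place 120/120 (tight).
Since packaging, components are not tight, their duals are 0.
Dual feasibility on the basic columns requires 6·y_test + 5·y_pick-and-place = 42, 6·y_test + 4·y_pick-and-place = 39.
→ y_test = 4.5 and y_pick-and-place = 3.
Shadow price of pick-and-place = 3.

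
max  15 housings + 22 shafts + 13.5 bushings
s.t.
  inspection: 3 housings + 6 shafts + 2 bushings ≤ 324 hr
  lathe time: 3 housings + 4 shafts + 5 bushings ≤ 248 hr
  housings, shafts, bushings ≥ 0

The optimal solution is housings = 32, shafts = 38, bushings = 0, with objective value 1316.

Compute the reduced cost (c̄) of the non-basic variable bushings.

At the optimum: inspection uses 324 of 324 (binding); lathe time uses 248 of 248 (binding).
From A_Bᵀ y = c: 3·y_inspection + 3·y_lathe time = 15; 6·y_inspection + 4·y_lathe time = 22.
→ y_inspection = 1 and y_lathe time = 4.
Reduced cost of bushings: c₃ − yᵀa₃ = 13.5 − (1·2 + 4·5) = 13.5 − 22 = -8.5.

-8.5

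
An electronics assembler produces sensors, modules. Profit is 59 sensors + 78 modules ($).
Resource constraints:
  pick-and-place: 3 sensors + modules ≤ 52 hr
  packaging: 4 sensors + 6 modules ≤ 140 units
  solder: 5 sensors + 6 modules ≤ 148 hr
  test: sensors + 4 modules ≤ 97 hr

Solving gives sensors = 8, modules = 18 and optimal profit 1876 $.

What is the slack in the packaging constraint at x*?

packaging used = 4·8 + 6·18 = 140; slack = 140 − 140 = 0.

0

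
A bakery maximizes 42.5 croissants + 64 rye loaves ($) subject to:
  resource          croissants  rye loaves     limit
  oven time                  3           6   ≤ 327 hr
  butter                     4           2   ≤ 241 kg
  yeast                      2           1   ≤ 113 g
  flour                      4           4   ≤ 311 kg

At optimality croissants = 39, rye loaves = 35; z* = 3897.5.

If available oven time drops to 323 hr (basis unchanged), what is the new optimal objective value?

At the optimum: oven time uses 327 of 327 (binding); butter uses 226 of 241 (slack = 15); yeast uses 113 of 113 (binding); flour uses 296 of 311 (slack = 15).
Since butter, flour are not tight, their duals are 0.
From A_Bᵀ y = c: 3·y_oven time + 2·y_yeast = 42.5; 6·y_oven time + 1·y_yeast = 64.
This yields shadow prices y_oven time = 9.5, y_yeast = 7.
Δz = y_oven time·Δb = 9.5 × (-4) = -38, so new z* = 3897.5 − 38 = 3859.5.

3859.5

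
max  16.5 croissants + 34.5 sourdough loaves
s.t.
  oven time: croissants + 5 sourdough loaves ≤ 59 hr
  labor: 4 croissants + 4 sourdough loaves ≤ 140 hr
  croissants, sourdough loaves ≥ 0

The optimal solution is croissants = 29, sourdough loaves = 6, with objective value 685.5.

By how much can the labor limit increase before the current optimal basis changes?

96

Binding constraints: oven time, labor. The basis is B = [[1,5],[4,4]] with det -16.
Per unit increase in labor, x* moves by d = (0.3125, -0.0625).
The basis stays optimal until sourdough loaves reaches 0; allowable increase = 96 hr.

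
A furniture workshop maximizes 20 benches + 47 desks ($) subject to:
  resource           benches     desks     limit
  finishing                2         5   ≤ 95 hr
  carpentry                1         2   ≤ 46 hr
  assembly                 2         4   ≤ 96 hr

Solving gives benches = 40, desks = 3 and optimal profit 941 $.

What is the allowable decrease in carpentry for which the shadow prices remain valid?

Binding constraints: finishing, carpentry. The basis is B = [[2,5],[1,2]] with det -1.
Per unit decrease in carpentry, x* moves by d = (-5, 2).
The basis stays optimal until benches reaches 0; allowable decrease = 8 hr.

8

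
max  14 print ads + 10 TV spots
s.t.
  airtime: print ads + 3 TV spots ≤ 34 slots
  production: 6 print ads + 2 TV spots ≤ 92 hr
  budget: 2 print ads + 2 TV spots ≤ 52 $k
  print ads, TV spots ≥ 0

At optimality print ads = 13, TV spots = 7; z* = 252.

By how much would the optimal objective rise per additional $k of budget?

Binding: airtime and production. Non-binding: budget (12 unused).
Slack constraints have shadow price 0 (complementary slackness).
From A_Bᵀ y = c: 1·y_airtime + 6·y_production = 14; 3·y_airtime + 2·y_production = 10.
→ y_airtime = 2 and y_production = 2.
Shadow price of budget = 0.

0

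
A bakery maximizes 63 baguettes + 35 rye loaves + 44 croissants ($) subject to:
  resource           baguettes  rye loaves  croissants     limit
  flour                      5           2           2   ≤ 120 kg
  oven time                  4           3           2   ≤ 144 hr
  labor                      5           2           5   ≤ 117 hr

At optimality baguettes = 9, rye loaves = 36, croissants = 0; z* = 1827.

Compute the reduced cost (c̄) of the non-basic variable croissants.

-5

Check each constraint at x*: flour 117/120 (slack 3); oven time 144/144 (tight); labor 117/117 (tight).
By complementary slackness, y = 0 for the non-binding constraint.
Dual feasibility on the basic columns requires 4·y_oven time + 5·y_labor = 63, 3·y_oven time + 2·y_labor = 35.
Solving: y_oven time = 7, y_labor = 7.
Reduced cost of croissants: c₃ − yᵀa₃ = 44 − (7·2 + 7·5) = 44 − 49 = -5.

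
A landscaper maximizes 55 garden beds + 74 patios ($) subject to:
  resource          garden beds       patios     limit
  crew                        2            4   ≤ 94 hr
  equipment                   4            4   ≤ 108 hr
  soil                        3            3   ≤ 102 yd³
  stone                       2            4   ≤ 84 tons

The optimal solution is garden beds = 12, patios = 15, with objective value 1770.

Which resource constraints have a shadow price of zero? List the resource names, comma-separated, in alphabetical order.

crew: 84/94 (slack 10)
equipment: 108/108 (binding)
soil: 81/102 (slack 21)
stone: 84/84 (binding)
By complementary slackness, a constraint with positive slack has shadow price 0 → crew, soil.

crew, soil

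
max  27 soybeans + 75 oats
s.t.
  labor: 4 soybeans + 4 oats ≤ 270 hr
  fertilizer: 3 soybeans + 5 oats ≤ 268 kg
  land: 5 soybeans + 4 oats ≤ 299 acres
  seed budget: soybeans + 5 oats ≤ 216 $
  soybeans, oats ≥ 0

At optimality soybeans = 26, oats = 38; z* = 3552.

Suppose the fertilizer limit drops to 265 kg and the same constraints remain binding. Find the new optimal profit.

Binding: fertilizer and seed budget. Non-binding: labor (14 unused), land (17 unused).
Slack constraints have shadow price 0 (complementary slackness).
The binding rows give the dual system: 3·y_fertilizer + 1·y_seed budget = 27 and 5·y_fertilizer + 5·y_seed budget = 75.
→ y_fertilizer = 6 and y_seed budget = 9.
Δz = y_fertilizer·Δb = 6 × (-3) = -18, so new z* = 3552 − 18 = 3534.

3534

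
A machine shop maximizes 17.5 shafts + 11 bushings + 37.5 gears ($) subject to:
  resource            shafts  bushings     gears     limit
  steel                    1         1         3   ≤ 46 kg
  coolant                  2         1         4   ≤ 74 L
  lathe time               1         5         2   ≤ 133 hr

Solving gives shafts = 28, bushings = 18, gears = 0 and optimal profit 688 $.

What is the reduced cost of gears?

-2

Binding: steel and coolant. Non-binding: lathe time (15 unused).
By complementary slackness, y = 0 for the non-binding constraint.
Dual feasibility on the basic columns requires 1·y_steel + 2·y_coolant = 17.5, 1·y_steel + 1·y_coolant = 11.
This yields shadow prices y_steel = 4.5, y_coolant = 6.5.
Reduced cost of gears: c₃ − yᵀa₃ = 37.5 − (4.5·3 + 6.5·4) = 37.5 − 39.5 = -2.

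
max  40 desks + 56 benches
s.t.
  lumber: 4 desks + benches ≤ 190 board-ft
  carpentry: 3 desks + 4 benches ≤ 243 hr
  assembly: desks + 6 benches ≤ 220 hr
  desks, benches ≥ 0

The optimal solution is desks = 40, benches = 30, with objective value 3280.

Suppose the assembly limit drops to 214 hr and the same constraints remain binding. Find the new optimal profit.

Check each constraint at x*: lumber 190/190 (tight); carpentry 240/243 (slack 3); assembly 220/220 (tight).
By complementary slackness, y = 0 for the non-binding constraint.
From A_Bᵀ y = c: 4·y_lumber + 1·y_assembly = 40; 1·y_lumber + 6·y_assembly = 56.
→ y_lumber = 8 and y_assembly = 8.
Δz = y_assembly·Δb = 8 × (-6) = -48, so new z* = 3280 − 48 = 3232.

3232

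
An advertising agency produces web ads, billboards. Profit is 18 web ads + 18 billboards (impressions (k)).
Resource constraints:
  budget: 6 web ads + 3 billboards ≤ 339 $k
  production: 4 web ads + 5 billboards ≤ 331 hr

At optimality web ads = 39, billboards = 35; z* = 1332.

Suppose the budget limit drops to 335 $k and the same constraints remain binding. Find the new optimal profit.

1328

Both budget and production are binding at x*.
From A_Bᵀ y = c: 6·y_budget + 4·y_production = 18; 3·y_budget + 5·y_production = 18.
→ y_budget = 1 and y_production = 3.
Δz = y_budget·Δb = 1 × (-4) = -4, so new z* = 1332 − 4 = 1328.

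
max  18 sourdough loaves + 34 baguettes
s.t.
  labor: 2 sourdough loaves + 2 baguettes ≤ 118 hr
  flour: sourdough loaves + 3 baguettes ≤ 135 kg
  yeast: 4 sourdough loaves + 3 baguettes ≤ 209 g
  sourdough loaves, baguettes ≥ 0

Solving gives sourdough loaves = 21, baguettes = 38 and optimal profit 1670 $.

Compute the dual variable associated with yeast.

0

Binding: labor and flour. Non-binding: yeast (11 unused).
Slack constraints have shadow price 0 (complementary slackness).
The binding rows give the dual system: 2·y_labor + 1·y_flour = 18 and 2·y_labor + 3·y_flour = 34.
This yields shadow prices y_labor = 5, y_flour = 8.
Shadow price of yeast = 0.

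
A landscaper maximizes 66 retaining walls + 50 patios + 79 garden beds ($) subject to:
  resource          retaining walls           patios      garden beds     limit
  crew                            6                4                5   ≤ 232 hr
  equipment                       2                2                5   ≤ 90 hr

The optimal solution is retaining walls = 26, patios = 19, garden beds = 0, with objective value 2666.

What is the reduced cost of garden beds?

-6

Both crew and equipment are binding at x*.
From A_Bᵀ y = c: 6·y_crew + 2·y_equipment = 66; 4·y_crew + 2·y_equipment = 50.
Solving: y_crew = 8, y_equipment = 9.
Reduced cost of garden beds: c₃ − yᵀa₃ = 79 − (8·5 + 9·5) = 79 − 85 = -6.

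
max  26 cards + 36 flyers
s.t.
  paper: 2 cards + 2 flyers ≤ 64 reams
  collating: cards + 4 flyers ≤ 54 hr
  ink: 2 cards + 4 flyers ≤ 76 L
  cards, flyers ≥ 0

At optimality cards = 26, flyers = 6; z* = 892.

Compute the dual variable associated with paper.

Binding: paper and ink. Non-binding: collating (4 unused).
By complementary slackness, y = 0 for the non-binding constraint.
From A_Bᵀ y = c: 2·y_paper + 2·y_ink = 26; 2·y_paper + 4·y_ink = 36.
→ y_paper = 8 and y_ink = 5.
Shadow price of paper = 8.

8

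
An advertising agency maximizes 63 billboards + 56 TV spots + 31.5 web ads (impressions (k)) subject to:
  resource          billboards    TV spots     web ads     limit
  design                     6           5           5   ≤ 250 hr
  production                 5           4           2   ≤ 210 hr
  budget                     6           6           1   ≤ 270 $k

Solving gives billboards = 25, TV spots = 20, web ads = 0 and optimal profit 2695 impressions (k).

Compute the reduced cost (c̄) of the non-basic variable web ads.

-7

At the optimum: design uses 250 of 250 (binding); production uses 205 of 210 (slack = 5); budget uses 270 of 270 (binding).
By complementary slackness, y = 0 for the non-binding constraint.
The binding rows give the dual system: 6·y_design + 6·y_budget = 63 and 5·y_design + 6·y_budget = 56.
Solving: y_design = 7, y_budget = 3.5.
Reduced cost of web ads: c₃ − yᵀa₃ = 31.5 − (7·5 + 3.5·1) = 31.5 − 38.5 = -7.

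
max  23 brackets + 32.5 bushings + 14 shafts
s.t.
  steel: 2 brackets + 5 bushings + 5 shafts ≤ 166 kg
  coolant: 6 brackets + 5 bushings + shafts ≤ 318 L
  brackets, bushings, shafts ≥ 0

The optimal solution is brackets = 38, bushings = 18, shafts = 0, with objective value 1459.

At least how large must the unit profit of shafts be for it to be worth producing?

Both steel and coolant are binding at x*.
The binding rows give the dual system: 2·y_steel + 6·y_coolant = 23 and 5·y_steel + 5·y_coolant = 32.5.
→ y_steel = 4 and y_coolant = 2.5.
shafts enters the basis when its profit ≥ yᵀa₃ = 4·5 + 2.5·1 = 22.5.

22.5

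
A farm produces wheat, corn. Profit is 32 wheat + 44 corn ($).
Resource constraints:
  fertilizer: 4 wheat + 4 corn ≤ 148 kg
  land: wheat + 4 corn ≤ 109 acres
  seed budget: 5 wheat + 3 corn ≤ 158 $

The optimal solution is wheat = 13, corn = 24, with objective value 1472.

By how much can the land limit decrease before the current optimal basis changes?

Binding constraints: fertilizer, land. The basis is B = [[4,4],[1,4]] with det 12.
Per unit decrease in land, x* moves by d = (0.3333, -0.3333).
The basis stays optimal until seed budget becomes binding; allowable decrease = 31.5 acres.

31.5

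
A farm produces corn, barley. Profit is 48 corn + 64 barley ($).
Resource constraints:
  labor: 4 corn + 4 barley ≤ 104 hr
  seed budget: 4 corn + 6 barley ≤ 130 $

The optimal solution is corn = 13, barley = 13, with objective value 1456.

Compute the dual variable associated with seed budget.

8

Check each constraint at x*: labor 104/104 (tight); seed budget 130/130 (tight).
Dual feasibility on the basic columns requires 4·y_labor + 4·y_seed budget = 48, 4·y_labor + 6·y_seed budget = 64.
→ y_labor = 4 and y_seed budget = 8.
Shadow price of seed budget = 8.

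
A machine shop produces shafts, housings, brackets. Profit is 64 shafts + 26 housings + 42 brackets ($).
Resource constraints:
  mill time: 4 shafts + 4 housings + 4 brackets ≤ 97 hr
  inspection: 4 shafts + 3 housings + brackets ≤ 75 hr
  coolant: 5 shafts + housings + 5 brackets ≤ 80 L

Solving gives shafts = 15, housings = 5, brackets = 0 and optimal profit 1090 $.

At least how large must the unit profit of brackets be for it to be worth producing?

46

At the optimum: mill time uses 80 of 97 (slack = 17); inspection uses 75 of 75 (binding); coolant uses 80 of 80 (binding).
Since mill time is not tight, its dual is 0.
From A_Bᵀ y = c: 4·y_inspection + 5·y_coolant = 64; 3·y_inspection + 1·y_coolant = 26.
Solving: y_inspection = 6, y_coolant = 8.
brackets enters the basis when its profit ≥ yᵀa₃ = 6·1 + 8·5 = 46.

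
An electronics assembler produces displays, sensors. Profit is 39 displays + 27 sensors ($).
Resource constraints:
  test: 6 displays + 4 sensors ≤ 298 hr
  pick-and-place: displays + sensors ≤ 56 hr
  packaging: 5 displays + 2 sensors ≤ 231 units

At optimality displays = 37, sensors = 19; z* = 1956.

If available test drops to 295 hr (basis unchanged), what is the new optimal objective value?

Binding: test and pick-and-place. Non-binding: packaging (8 unused).
Slack constraints have shadow price 0 (complementary slackness).
From A_Bᵀ y = c: 6·y_test + 1·y_pick-and-place = 39; 4·y_test + 1·y_pick-and-place = 27.
→ y_test = 6 and y_pick-and-place = 3.
Δz = y_test·Δb = 6 × (-3) = -18, so new z* = 1956 − 18 = 1938.

1938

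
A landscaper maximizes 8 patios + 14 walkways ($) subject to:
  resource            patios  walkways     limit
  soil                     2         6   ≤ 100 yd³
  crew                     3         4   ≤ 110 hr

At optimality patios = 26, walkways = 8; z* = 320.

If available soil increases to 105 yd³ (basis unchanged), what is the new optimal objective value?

At the optimum: soil uses 100 of 100 (binding); crew uses 110 of 110 (binding).
Dual feasibility on the basic columns requires 2·y_soil + 3·y_crew = 8, 6·y_soil + 4·y_crew = 14.
This yields shadow prices y_soil = 1, y_crew = 2.
Δz = y_soil·Δb = 1 × (5) = 5, so new z* = 320 + 5 = 325.

325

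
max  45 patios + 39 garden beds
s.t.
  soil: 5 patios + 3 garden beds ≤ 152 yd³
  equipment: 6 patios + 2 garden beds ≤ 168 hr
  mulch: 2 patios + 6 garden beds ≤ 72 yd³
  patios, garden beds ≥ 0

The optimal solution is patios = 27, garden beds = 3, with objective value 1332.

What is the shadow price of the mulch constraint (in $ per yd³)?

4.5

At the optimum: soil uses 144 of 152 (slack = 8); equipment uses 168 of 168 (binding); mulch uses 72 of 72 (binding).
Since soil is not tight, its dual is 0.
From A_Bᵀ y = c: 6·y_equipment + 2·y_mulch = 45; 2·y_equipment + 6·y_mulch = 39.
This yields shadow prices y_equipment = 6, y_mulch = 4.5.
Shadow price of mulch = 4.5.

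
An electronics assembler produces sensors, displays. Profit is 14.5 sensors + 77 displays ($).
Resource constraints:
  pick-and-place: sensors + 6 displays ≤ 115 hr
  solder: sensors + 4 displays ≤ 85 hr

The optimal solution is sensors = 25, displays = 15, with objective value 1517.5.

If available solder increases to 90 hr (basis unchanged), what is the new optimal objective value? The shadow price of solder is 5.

1542.5

Δb = 5, so new z* = 1517.5 + (5)·(5) = 1517.5 + 25 = 1542.5.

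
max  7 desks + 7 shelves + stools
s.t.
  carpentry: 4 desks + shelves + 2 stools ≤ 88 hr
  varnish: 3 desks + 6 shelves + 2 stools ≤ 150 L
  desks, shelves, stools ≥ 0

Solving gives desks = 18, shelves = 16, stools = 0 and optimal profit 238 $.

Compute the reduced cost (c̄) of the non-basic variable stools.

-3

At the optimum: carpentry uses 88 of 88 (binding); varnish uses 150 of 150 (binding).
Dual feasibility on the basic columns requires 4·y_carpentry + 3·y_varnish = 7, 1·y_carpentry + 6·y_varnish = 7.
→ y_carpentry = 1 and y_varnish = 1.
Reduced cost of stools: c₃ − yᵀa₃ = 1 − (1·2 + 1·2) = 1 − 4 = -3.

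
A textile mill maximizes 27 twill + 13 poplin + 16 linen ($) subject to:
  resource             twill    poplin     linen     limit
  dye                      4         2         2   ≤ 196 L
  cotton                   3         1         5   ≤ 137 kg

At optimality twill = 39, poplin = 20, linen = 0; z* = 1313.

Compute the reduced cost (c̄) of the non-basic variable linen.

-1

At the optimum: dye uses 196 of 196 (binding); cotton uses 137 of 137 (binding).
The binding rows give the dual system: 4·y_dye + 3·y_cotton = 27 and 2·y_dye + 1·y_cotton = 13.
→ y_dye = 6 and y_cotton = 1.
Reduced cost of linen: c₃ − yᵀa₃ = 16 − (6·2 + 1·5) = 16 − 17 = -1.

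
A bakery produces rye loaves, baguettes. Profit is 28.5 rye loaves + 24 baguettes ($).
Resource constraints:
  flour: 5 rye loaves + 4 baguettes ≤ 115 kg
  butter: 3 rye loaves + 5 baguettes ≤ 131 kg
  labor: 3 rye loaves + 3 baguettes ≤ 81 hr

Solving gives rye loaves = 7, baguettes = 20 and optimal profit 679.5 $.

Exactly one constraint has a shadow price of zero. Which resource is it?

butter

flour: 115/115 (binding)
butter: 121/131 (slack 10)
labor: 81/81 (binding)
By complementary slackness, a constraint with positive slack has shadow price 0 → butter.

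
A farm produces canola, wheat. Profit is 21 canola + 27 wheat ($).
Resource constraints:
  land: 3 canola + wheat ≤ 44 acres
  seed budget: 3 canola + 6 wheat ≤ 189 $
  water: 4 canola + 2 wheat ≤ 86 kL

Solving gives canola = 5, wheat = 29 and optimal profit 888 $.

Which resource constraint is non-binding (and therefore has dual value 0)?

land: 44/44 (binding)
seed budget: 189/189 (binding)
water: 78/86 (slack 8)
By complementary slackness, a constraint with positive slack has shadow price 0 → water.

water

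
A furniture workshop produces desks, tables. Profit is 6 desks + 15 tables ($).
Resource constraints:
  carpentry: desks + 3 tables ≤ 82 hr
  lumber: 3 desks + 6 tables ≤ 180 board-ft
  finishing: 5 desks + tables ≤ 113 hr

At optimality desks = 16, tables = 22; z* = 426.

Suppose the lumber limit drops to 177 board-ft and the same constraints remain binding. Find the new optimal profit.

423

Binding: carpentry and lumber. Non-binding: finishing (11 unused).
Since finishing is not tight, its dual is 0.
Dual feasibility on the basic columns requires 1·y_carpentry + 3·y_lumber = 6, 3·y_carpentry + 6·y_lumber = 15.
Solving: y_carpentry = 3, y_lumber = 1.
Δz = y_lumber·Δb = 1 × (-3) = -3, so new z* = 426 − 3 = 423.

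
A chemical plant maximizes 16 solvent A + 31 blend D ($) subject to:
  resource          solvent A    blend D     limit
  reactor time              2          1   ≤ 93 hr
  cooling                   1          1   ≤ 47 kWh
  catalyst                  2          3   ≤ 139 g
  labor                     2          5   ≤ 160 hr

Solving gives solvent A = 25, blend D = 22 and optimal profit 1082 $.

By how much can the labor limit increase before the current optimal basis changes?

Binding constraints: cooling, labor. The basis is B = [[1,1],[2,5]] with det 3.
Per unit increase in labor, x* moves by d = (-0.3333, 0.3333).
The basis stays optimal until catalyst becomes binding; allowable increase = 69 hr.

69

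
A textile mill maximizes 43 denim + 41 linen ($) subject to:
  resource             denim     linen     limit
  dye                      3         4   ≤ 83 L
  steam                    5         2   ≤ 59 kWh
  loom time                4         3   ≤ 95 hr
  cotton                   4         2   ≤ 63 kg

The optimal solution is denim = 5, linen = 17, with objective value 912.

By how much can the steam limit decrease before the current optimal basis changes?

Binding constraints: dye, steam. The basis is B = [[3,4],[5,2]] with det -14.
Per unit decrease in steam, x* moves by d = (-0.2857, 0.2143).
The basis stays optimal until denim reaches 0; allowable decrease = 17.5 kWh.

17.5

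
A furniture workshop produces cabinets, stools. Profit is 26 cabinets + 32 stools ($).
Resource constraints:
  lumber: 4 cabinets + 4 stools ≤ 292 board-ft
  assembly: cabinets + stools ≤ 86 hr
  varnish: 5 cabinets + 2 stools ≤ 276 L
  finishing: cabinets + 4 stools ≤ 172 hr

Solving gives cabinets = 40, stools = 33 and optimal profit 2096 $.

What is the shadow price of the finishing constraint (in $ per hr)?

2

Binding: lumber and finishing. Non-binding: assembly (13 unused), varnish (10 unused).
Since assembly, varnish are not tight, their duals are 0.
From A_Bᵀ y = c: 4·y_lumber + 1·y_finishing = 26; 4·y_lumber + 4·y_finishing = 32.
Solving: y_lumber = 6, y_finishing = 2.
Shadow price of finishing = 2.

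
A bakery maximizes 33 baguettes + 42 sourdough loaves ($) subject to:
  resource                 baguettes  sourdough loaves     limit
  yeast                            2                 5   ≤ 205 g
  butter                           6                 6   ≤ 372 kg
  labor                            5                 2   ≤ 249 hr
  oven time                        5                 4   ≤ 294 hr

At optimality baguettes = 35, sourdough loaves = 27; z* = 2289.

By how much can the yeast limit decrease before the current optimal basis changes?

Binding constraints: yeast, butter. The basis is B = [[2,5],[6,6]] with det -18.
Per unit decrease in yeast, x* moves by d = (0.3333, -0.3333).
The basis stays optimal until labor becomes binding; allowable decrease = 20 g.

20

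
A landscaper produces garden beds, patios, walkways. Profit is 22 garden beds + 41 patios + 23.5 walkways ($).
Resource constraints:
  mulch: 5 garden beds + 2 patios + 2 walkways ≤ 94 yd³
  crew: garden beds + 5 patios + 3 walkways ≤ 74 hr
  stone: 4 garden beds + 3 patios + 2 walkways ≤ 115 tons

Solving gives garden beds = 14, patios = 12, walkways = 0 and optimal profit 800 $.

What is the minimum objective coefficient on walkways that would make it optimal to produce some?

Binding: mulch and crew. Non-binding: stone (23 unused).
Slack constraints have shadow price 0 (complementary slackness).
From A_Bᵀ y = c: 5·y_mulch + 1·y_crew = 22; 2·y_mulch + 5·y_crew = 41.
This yields shadow prices y_mulch = 3, y_crew = 7.
walkways enters the basis when its profit ≥ yᵀa₃ = 3·2 + 7·3 = 27.

27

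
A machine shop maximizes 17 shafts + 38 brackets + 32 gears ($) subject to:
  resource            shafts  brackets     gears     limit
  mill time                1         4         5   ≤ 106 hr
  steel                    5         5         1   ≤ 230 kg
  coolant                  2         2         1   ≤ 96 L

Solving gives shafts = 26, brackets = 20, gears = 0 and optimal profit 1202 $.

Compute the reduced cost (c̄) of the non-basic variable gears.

-5

Check each constraint at x*: mill time 106/106 (tight); steel 230/230 (tight); coolant 92/96 (slack 4).
Slack constraints have shadow price 0 (complementary slackness).
Dual feasibility on the basic columns requires 1·y_mill time + 5·y_steel = 17, 4·y_mill time + 5·y_steel = 38.
Solving: y_mill time = 7, y_steel = 2.
Reduced cost of gears: c₃ − yᵀa₃ = 32 − (7·5 + 2·1) = 32 − 37 = -5.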